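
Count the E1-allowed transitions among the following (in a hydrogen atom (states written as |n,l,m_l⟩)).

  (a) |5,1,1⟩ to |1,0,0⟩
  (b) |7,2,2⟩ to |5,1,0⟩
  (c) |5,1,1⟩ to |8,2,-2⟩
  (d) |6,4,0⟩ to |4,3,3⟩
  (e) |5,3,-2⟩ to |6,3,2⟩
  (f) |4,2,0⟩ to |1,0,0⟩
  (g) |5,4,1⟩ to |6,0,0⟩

1

(a) allowed
(b) forbidden — Δm_l = -2 (E1 requires Δm_l = 0, ±1)
(c) forbidden — Δm_l = -3 (E1 requires Δm_l = 0, ±1)
(d) forbidden — Δm_l = +3 (E1 requires Δm_l = 0, ±1)
(e) forbidden — Δl = +0 (E1 requires Δl = ±1); Δm_l = +4 (E1 requires Δm_l = 0, ±1)
(f) forbidden — Δl = -2 (E1 requires Δl = ±1)
(g) forbidden — Δl = -4 (E1 requires Δl = ±1)
Total allowed: 1 of 7.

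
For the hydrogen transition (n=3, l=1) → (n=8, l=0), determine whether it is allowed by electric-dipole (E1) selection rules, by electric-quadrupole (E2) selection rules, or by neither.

E1

Δl = 0 − 1 = -1; l_i + l_f = 1.
E1 (Δl = ±1): satisfied.
E2 (Δl = 0,±2, l_i+l_f ≥ 2): not satisfied.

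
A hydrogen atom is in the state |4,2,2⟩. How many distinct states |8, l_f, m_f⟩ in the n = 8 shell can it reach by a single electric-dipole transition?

4

E1 requires Δl = ±1, so l_f ∈ {1, 3}; with 0 ≤ l_f ≤ n_f−1 = 7, the allowed l_f values are {1, 3}.
For l_f = 1: m_f ∈ {m_i−1, m_i, m_i+1} ∩ [−1, 1] = {1} → 1 state.
For l_f = 3: m_f ∈ {m_i−1, m_i, m_i+1} ∩ [−3, 3] = {1, 2, 3} → 3 states.
Total: 4.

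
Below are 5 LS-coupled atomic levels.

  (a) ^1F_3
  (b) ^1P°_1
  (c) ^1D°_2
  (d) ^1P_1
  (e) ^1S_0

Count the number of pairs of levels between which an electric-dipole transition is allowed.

(a)–(b): forbidden (ΔL, ΔJ).
(a)–(c): allowed.
(a)–(d): forbidden (parity, ΔL, ΔJ).
(a)–(e): forbidden (parity, ΔL, ΔJ).
(b)–(c): forbidden (parity).
(b)–(d): allowed.
(b)–(e): allowed.
(c)–(d): allowed.
(c)–(e): forbidden (ΔL, ΔJ).
(d)–(e): forbidden (parity).
Allowed pairs: 4 of 10.

4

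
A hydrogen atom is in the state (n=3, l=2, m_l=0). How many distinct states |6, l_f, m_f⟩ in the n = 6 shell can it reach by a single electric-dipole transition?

6

E1 requires Δl = ±1, so l_f ∈ {1, 3}; with 0 ≤ l_f ≤ n_f−1 = 5, the allowed l_f values are {1, 3}.
For l_f = 1: m_f ∈ {m_i−1, m_i, m_i+1} ∩ [−1, 1] = {-1, 0, 1} → 3 states.
For l_f = 3: m_f ∈ {m_i−1, m_i, m_i+1} ∩ [−3, 3] = {-1, 0, 1} → 3 states.
Total: 6.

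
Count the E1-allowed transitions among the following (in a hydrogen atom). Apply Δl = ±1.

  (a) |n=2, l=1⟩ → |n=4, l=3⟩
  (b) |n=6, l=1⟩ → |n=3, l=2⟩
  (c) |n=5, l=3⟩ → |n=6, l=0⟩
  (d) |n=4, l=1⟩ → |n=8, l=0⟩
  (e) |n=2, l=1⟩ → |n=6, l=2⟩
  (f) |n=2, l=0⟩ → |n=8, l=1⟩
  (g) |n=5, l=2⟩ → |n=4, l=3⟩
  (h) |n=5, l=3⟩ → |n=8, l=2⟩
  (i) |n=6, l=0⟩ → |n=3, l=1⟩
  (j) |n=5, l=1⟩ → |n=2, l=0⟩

(a) forbidden — Δl = +2 (E1 requires Δl = ±1)
(b) allowed
(c) forbidden — Δl = -3 (E1 requires Δl = ±1)
(d) allowed
(e) allowed
(f) allowed
(g) allowed
(h) allowed
(i) allowed
(j) allowed
Total allowed: 8 of 10.

8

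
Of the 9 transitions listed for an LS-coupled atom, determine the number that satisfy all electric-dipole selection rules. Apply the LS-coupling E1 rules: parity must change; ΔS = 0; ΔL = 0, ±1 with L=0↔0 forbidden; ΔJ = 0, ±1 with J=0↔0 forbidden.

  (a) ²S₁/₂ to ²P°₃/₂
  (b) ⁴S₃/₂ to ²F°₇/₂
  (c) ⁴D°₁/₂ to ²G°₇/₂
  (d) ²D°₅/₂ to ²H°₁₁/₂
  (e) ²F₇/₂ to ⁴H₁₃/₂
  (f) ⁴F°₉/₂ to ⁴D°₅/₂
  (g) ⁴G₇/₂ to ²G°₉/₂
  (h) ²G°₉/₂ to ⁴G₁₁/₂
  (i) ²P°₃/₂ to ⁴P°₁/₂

(a) allowed
(b) forbidden (ΔS, ΔL, ΔJ fail)
(c) forbidden (parity, ΔS, ΔL, ΔJ fail)
(d) forbidden (parity, ΔL, ΔJ fail)
(e) forbidden (parity, ΔS, ΔL, ΔJ fail)
(f) forbidden (parity, ΔJ fail)
(g) forbidden (ΔS fails)
(h) forbidden (ΔS fails)
(i) forbidden (parity, ΔS fail)
Total allowed: 1 of 9.

1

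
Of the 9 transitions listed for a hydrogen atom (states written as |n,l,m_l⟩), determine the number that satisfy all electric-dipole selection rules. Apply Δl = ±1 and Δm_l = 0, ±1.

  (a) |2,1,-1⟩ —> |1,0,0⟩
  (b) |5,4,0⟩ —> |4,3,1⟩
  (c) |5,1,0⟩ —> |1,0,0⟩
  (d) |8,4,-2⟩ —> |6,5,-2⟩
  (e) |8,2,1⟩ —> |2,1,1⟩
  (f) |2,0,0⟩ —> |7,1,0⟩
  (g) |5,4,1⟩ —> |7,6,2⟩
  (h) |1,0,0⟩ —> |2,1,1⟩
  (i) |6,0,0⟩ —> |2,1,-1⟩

(a) allowed
(b) allowed
(c) allowed
(d) allowed
(e) allowed
(f) allowed
(g) forbidden — Δl = +2 (E1 requires Δl = ±1)
(h) allowed
(i) allowed
Total allowed: 8 of 9.

8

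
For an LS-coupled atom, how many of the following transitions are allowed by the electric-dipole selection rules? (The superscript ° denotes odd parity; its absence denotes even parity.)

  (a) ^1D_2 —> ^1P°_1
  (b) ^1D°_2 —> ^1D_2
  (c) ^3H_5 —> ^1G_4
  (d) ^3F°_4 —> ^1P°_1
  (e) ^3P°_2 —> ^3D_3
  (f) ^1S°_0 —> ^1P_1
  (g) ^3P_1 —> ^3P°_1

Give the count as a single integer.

(a) allowed
(b) allowed
(c) forbidden (parity, ΔS fail)
(d) forbidden (parity, ΔS, ΔL, ΔJ fail)
(e) allowed
(f) allowed
(g) allowed
Total allowed: 5 of 7.

5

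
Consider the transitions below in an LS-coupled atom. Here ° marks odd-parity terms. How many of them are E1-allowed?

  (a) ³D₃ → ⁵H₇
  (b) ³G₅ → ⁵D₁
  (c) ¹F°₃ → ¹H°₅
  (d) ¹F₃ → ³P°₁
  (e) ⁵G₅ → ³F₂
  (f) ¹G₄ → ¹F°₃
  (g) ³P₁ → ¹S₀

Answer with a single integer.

1

(a) forbidden (parity, ΔS, ΔL, ΔJ fail)
(b) forbidden (parity, ΔS, ΔL, ΔJ fail)
(c) forbidden (parity, ΔL, ΔJ fail)
(d) forbidden (ΔS, ΔL, ΔJ fail)
(e) forbidden (parity, ΔS, ΔJ fail)
(f) allowed
(g) forbidden (parity, ΔS fail)
Total allowed: 1 of 7.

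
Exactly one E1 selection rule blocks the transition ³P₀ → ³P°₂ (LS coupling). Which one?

the ΔJ = 0, ±1 rule

Parity must change: even → odd — passes.
ΔS = 0: S: 1 → 1 — passes.
ΔL = 0, ±1 (not L=0↔0): L: 1 → 1, ΔL = +0 — passes.
ΔJ = 0, ±1 (not J=0↔0): J: 0 → 2, ΔJ = +2 — fails.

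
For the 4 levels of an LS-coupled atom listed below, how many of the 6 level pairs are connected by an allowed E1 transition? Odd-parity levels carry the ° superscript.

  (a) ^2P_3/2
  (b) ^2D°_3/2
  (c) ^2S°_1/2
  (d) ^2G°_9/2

2

(a)–(b): allowed.
(a)–(c): allowed.
(a)–(d): forbidden (ΔL, ΔJ).
(b)–(c): forbidden (parity, ΔL).
(b)–(d): forbidden (parity, ΔL, ΔJ).
(c)–(d): forbidden (parity, ΔL, ΔJ).
Allowed pairs: 2 of 6.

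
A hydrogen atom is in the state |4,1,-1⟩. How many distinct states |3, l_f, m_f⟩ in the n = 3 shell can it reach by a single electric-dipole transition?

E1 requires Δl = ±1, so l_f ∈ {0, 2}; with 0 ≤ l_f ≤ n_f−1 = 2, the allowed l_f values are {0, 2}.
For l_f = 0: m_f ∈ {m_i−1, m_i, m_i+1} ∩ [−0, 0] = {0} → 1 state.
For l_f = 2: m_f ∈ {m_i−1, m_i, m_i+1} ∩ [−2, 2] = {-2, -1, 0} → 3 states.
Total: 4.

4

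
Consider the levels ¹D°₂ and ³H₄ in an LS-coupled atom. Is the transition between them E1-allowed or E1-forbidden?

Reading off the term symbols: S 0→1, L 2→5, J 2→4, parity odd→even.
Parity must change: odd → even — satisfied.
ΔS = 0: S: 0 → 1 — violated.
ΔL = 0, ±1 (not L=0↔0): L: 2 → 5, ΔL = +3 — violated.
ΔJ = 0, ±1 (not J=0↔0): J: 2 → 4, ΔJ = +2 — violated.
Rule(s) violated: ΔS, ΔL, ΔJ.

forbidden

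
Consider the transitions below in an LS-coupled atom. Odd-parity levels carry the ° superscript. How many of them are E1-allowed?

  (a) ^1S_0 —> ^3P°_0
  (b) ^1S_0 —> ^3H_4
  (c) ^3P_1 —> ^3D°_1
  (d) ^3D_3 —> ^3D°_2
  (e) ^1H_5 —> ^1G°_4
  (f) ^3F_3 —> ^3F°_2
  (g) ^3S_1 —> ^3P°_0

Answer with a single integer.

5

(a) forbidden (ΔS, ΔJ fail)
(b) forbidden (parity, ΔS, ΔL, ΔJ fail)
(c) allowed
(d) allowed
(e) allowed
(f) allowed
(g) allowed
Total allowed: 5 of 7.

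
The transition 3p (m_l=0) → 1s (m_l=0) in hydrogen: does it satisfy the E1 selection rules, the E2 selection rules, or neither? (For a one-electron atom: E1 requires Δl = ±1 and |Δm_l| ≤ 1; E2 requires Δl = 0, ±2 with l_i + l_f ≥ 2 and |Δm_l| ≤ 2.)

E1

Δl = 0 − 1 = -1; l_i + l_f = 1.
Δm_l = +0.
E1 (Δl = ±1, |Δm_l| ≤ 1): satisfied.
E2 (Δl = 0,±2, l_i+l_f ≥ 2, |Δm_l| ≤ 2): not satisfied.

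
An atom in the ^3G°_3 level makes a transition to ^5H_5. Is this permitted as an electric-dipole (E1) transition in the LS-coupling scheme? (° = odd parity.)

Initial level: S=1, L=4, J=3, parity odd. Final level: S=2, L=5, J=5, parity even.
Parity must change: odd → even — satisfied.
ΔS = 0: S: 1 → 2 — violated.
ΔL = 0, ±1 (not L=0↔0): L: 4 → 5, ΔL = +1 — satisfied.
ΔJ = 0, ±1 (not J=0↔0): J: 3 → 5, ΔJ = +2 — violated.
Rule(s) violated: ΔS, ΔJ.

forbidden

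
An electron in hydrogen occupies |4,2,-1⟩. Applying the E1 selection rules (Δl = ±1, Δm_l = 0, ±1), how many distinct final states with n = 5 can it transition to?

5

E1 requires Δl = ±1, so l_f ∈ {1, 3}; with 0 ≤ l_f ≤ n_f−1 = 4, the allowed l_f values are {1, 3}.
For l_f = 1: m_f ∈ {m_i−1, m_i, m_i+1} ∩ [−1, 1] = {-1, 0} → 2 states.
For l_f = 3: m_f ∈ {m_i−1, m_i, m_i+1} ∩ [−3, 3] = {-2, -1, 0} → 3 states.
Total: 5.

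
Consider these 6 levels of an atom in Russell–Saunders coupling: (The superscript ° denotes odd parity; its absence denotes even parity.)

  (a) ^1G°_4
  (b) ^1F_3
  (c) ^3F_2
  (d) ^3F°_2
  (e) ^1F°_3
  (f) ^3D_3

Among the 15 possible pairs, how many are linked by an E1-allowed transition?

(a)–(b): allowed.
(a)–(c): forbidden (ΔS, ΔJ).
(a)–(d): forbidden (parity, ΔS, ΔJ).
(a)–(e): forbidden (parity).
(a)–(f): forbidden (ΔS, ΔL).
(b)–(c): forbidden (parity, ΔS).
(b)–(d): forbidden (ΔS).
(b)–(e): allowed.
(b)–(f): forbidden (parity, ΔS).
(c)–(d): allowed.
(c)–(e): forbidden (ΔS).
(c)–(f): forbidden (parity).
(d)–(e): forbidden (parity, ΔS).
(d)–(f): allowed.
(e)–(f): forbidden (ΔS).
Allowed pairs: 4 of 15.

4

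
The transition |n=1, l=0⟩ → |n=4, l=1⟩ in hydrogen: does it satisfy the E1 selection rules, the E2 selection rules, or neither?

Δl = 1 − 0 = +1; l_i + l_f = 1.
E1 (Δl = ±1): satisfied.
E2 (Δl = 0,±2, l_i+l_f ≥ 2): not satisfied.

E1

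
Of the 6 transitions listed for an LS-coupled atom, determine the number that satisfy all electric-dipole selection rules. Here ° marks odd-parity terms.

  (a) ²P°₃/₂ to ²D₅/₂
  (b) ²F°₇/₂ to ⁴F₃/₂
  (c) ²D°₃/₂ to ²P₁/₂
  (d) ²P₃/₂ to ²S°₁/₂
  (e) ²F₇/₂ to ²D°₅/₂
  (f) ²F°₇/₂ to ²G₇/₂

(a) allowed
(b) forbidden (ΔS, ΔJ fail)
(c) allowed
(d) allowed
(e) allowed
(f) allowed
Total allowed: 5 of 6.

5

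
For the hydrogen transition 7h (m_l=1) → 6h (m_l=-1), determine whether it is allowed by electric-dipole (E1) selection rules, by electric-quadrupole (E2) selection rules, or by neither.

E2

Δl = 5 − 5 = +0; l_i + l_f = 10.
Δm_l = -2.
E1 (Δl = ±1, |Δm_l| ≤ 1): not satisfied.
E2 (Δl = 0,±2, l_i+l_f ≥ 2, |Δm_l| ≤ 2): satisfied.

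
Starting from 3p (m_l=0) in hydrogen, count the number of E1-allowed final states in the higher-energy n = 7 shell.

4

E1 requires Δl = ±1, so l_f ∈ {0, 2}; with 0 ≤ l_f ≤ n_f−1 = 6, the allowed l_f values are {0, 2}.
For l_f = 0: m_f ∈ {m_i−1, m_i, m_i+1} ∩ [−0, 0] = {0} → 1 state.
For l_f = 2: m_f ∈ {m_i−1, m_i, m_i+1} ∩ [−2, 2] = {-1, 0, 1} → 3 states.
Total: 4.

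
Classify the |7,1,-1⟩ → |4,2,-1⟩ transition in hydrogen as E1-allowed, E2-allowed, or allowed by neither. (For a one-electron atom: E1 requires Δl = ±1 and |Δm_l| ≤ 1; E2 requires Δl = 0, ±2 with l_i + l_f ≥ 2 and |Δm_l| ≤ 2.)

E1

Δl = 2 − 1 = +1; l_i + l_f = 3.
Δm_l = +0.
E1 (Δl = ±1, |Δm_l| ≤ 1): satisfied.
E2 (Δl = 0,±2, l_i+l_f ≥ 2, |Δm_l| ≤ 2): not satisfied.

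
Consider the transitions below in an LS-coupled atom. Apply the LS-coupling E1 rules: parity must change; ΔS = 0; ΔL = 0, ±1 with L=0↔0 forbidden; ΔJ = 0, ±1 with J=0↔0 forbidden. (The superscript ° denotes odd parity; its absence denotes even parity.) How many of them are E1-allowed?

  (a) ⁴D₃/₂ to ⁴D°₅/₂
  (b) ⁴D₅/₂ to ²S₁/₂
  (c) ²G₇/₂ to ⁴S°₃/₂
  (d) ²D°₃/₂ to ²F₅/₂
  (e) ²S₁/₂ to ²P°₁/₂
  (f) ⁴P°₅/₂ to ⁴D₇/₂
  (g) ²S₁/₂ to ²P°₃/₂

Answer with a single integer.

(a) allowed
(b) forbidden (parity, ΔS, ΔL, ΔJ fail)
(c) forbidden (ΔS, ΔL, ΔJ fail)
(d) allowed
(e) allowed
(f) allowed
(g) allowed
Total allowed: 5 of 7.

5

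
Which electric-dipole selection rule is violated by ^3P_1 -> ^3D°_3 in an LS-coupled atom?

the ΔJ = 0, ±1 rule

Parity must change: even → odd — passes.
ΔS = 0: S: 1 → 1 — passes.
ΔL = 0, ±1 (not L=0↔0): L: 1 → 2, ΔL = +1 — passes.
ΔJ = 0, ±1 (not J=0↔0): J: 1 → 3, ΔJ = +2 — fails.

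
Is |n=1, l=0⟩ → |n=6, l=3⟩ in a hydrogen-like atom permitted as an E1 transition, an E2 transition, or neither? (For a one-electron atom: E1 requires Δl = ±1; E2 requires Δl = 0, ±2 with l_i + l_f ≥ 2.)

Δl = 3 − 0 = +3; l_i + l_f = 3.
E1 (Δl = ±1): not satisfied.
E2 (Δl = 0,±2, l_i+l_f ≥ 2): not satisfied.

neither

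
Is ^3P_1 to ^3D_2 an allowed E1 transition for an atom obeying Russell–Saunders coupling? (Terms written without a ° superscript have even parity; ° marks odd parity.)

forbidden

Initial level: S=1, L=1, J=1, parity even. Final level: S=1, L=2, J=2, parity even.
Parity must change: even → even — fails.
ΔS = 0: S: 1 → 1 — passes.
ΔL = 0, ±1 (not L=0↔0): L: 1 → 2, ΔL = +1 — passes.
ΔJ = 0, ±1 (not J=0↔0): J: 1 → 2, ΔJ = +1 — passes.
Rule(s) violated: parity.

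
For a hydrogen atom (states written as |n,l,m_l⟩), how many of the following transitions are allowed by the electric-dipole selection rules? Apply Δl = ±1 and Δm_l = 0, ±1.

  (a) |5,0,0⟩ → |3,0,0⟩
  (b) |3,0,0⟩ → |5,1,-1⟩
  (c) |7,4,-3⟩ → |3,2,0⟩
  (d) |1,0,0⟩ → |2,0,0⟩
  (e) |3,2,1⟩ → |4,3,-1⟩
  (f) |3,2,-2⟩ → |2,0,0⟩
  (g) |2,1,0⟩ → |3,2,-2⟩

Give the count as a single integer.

(a) forbidden — Δl = +0 (E1 requires Δl = ±1)
(b) allowed
(c) forbidden — Δl = -2 (E1 requires Δl = ±1); Δm_l = +3 (E1 requires Δm_l = 0, ±1)
(d) forbidden — Δl = +0 (E1 requires Δl = ±1)
(e) forbidden — Δm_l = -2 (E1 requires Δm_l = 0, ±1)
(f) forbidden — Δl = -2 (E1 requires Δl = ±1); Δm_l = +2 (E1 requires Δm_l = 0, ±1)
(g) forbidden — Δm_l = -2 (E1 requires Δm_l = 0, ±1)
Total allowed: 1 of 7.

1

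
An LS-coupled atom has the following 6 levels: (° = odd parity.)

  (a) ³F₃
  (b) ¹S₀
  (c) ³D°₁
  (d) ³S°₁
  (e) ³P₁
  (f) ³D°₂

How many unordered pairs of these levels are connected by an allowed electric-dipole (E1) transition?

(a)–(b): forbidden (parity, ΔS, ΔL, ΔJ).
(a)–(c): forbidden (ΔJ).
(a)–(d): forbidden (ΔL, ΔJ).
(a)–(e): forbidden (parity, ΔL, ΔJ).
(a)–(f): allowed.
(b)–(c): forbidden (ΔS, ΔL).
(b)–(d): forbidden (ΔS, ΔL).
(b)–(e): forbidden (parity, ΔS).
(b)–(f): forbidden (ΔS, ΔL, ΔJ).
(c)–(d): forbidden (parity, ΔL).
(c)–(e): allowed.
(c)–(f): forbidden (parity).
(d)–(e): allowed.
(d)–(f): forbidden (parity, ΔL).
(e)–(f): allowed.
Allowed pairs: 4 of 15.

4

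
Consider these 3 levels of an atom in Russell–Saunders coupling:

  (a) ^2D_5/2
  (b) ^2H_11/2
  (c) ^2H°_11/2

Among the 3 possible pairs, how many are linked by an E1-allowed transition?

1

(a)–(b): forbidden (parity, ΔL, ΔJ).
(a)–(c): forbidden (ΔL, ΔJ).
(b)–(c): allowed.
Allowed pairs: 1 of 3.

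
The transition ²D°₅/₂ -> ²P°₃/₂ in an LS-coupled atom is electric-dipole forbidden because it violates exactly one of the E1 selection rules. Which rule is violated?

Initial level: S=1/2, L=2, J=5/2, parity odd. Final level: S=1/2, L=1, J=3/2, parity odd.
Parity must change: odd → odd — fails.
ΔS = 0: S: 1/2 → 1/2 — ok.
ΔL = 0, ±1 (not L=0↔0): L: 2 → 1, ΔL = -1 — ok.
ΔJ = 0, ±1 (not J=0↔0): J: 5/2 → 3/2, ΔJ = -1 — ok.

parity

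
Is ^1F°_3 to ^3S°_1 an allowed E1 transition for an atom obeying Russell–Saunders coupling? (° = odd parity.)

Initial level: S=0, L=3, J=3, parity odd. Final level: S=1, L=0, J=1, parity odd.
Parity must change: odd → odd — violated.
ΔS = 0: S: 0 → 1 — violated.
ΔJ = 0, ±1 (not J=0↔0): J: 3 → 1, ΔJ = -2 — violated.
ΔL = 0, ±1 (not L=0↔0): L: 3 → 0, ΔL = -3 — violated.
Rule(s) violated: parity, ΔS, ΔL, ΔJ.

forbidden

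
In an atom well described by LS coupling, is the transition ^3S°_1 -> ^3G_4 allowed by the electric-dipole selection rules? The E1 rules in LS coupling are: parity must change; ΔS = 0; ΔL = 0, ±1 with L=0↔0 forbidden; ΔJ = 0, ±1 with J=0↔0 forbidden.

Parity must change: odd → even — passes.
ΔS = 0: S: 1 → 1 — passes.
ΔL = 0, ±1 (not L=0↔0): L: 0 → 4, ΔL = +4 — fails.
ΔJ = 0, ±1 (not J=0↔0): J: 1 → 4, ΔJ = +3 — fails.
Rule(s) violated: ΔL, ΔJ.

forbidden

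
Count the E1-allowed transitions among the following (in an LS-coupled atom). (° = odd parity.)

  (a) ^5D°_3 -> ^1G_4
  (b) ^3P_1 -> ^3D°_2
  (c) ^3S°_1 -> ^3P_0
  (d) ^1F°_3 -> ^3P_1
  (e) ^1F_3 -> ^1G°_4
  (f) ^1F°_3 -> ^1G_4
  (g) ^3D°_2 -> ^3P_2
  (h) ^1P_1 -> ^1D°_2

(a) forbidden (ΔS, ΔL fail)
(b) allowed
(c) allowed
(d) forbidden (ΔS, ΔL, ΔJ fail)
(e) allowed
(f) allowed
(g) allowed
(h) allowed
Total allowed: 6 of 8.

6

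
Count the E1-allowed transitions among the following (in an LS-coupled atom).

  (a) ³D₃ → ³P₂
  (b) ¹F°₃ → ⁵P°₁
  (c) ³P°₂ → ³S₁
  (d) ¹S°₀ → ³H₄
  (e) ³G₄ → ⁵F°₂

(a) forbidden (parity fails)
(b) forbidden (parity, ΔS, ΔL, ΔJ fail)
(c) allowed
(d) forbidden (ΔS, ΔL, ΔJ fail)
(e) forbidden (ΔS, ΔJ fail)
Total allowed: 1 of 5.

1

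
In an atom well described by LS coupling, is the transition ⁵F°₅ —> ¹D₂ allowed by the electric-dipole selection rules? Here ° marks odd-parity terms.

Initial level: S=2, L=3, J=5, parity odd. Final level: S=0, L=2, J=2, parity even.
Parity must change: odd → even — passes.
ΔS = 0: S: 2 → 0 — fails.
ΔL = 0, ±1 (not L=0↔0): L: 3 → 2, ΔL = -1 — passes.
ΔJ = 0, ±1 (not J=0↔0): J: 5 → 2, ΔJ = -3 — fails.
Rule(s) violated: ΔS, ΔJ.

forbidden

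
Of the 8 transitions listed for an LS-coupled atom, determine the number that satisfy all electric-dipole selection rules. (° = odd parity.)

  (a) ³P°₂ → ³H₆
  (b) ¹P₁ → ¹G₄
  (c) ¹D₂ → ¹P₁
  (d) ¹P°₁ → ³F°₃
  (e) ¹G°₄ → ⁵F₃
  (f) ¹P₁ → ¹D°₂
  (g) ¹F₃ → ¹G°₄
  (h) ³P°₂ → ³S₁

(a) forbidden (ΔL, ΔJ fail)
(b) forbidden (parity, ΔL, ΔJ fail)
(c) forbidden (parity fails)
(d) forbidden (parity, ΔS, ΔL, ΔJ fail)
(e) forbidden (ΔS fails)
(f) allowed
(g) allowed
(h) allowed
Total allowed: 3 of 8.

3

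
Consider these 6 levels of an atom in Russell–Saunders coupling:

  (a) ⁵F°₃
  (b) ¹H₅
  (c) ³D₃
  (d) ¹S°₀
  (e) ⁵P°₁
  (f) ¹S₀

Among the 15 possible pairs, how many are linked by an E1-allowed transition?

(a)–(b): forbidden (ΔS, ΔL, ΔJ).
(a)–(c): forbidden (ΔS).
(a)–(d): forbidden (parity, ΔS, ΔL, ΔJ).
(a)–(e): forbidden (parity, ΔL, ΔJ).
(a)–(f): forbidden (ΔS, ΔL, ΔJ).
(b)–(c): forbidden (parity, ΔS, ΔL, ΔJ).
(b)–(d): forbidden (ΔL, ΔJ).
(b)–(e): forbidden (ΔS, ΔL, ΔJ).
(b)–(f): forbidden (parity, ΔL, ΔJ).
(c)–(d): forbidden (ΔS, ΔL, ΔJ).
(c)–(e): forbidden (ΔS, ΔJ).
(c)–(f): forbidden (parity, ΔS, ΔL, ΔJ).
(d)–(e): forbidden (parity, ΔS).
(d)–(f): forbidden (ΔL, ΔJ).
(e)–(f): forbidden (ΔS).
Allowed pairs: 0 of 15.

0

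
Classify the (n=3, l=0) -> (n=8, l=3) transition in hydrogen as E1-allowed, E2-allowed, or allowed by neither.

Δl = 3 − 0 = +3; l_i + l_f = 3.
E1 (Δl = ±1): not satisfied.
E2 (Δl = 0,±2, l_i+l_f ≥ 2): not satisfied.

neither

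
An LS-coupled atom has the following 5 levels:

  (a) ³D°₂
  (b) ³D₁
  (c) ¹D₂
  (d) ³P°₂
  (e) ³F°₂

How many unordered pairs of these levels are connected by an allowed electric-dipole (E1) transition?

(a)–(b): allowed.
(a)–(c): forbidden (ΔS).
(a)–(d): forbidden (parity).
(a)–(e): forbidden (parity).
(b)–(c): forbidden (parity, ΔS).
(b)–(d): allowed.
(b)–(e): allowed.
(c)–(d): forbidden (ΔS).
(c)–(e): forbidden (ΔS).
(d)–(e): forbidden (parity, ΔL).
Allowed pairs: 3 of 10.

3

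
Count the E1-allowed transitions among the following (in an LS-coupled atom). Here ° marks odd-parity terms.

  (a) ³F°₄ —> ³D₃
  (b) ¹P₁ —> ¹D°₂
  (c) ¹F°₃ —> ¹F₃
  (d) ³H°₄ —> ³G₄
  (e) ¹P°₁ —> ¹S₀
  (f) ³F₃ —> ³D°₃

(a) allowed
(b) allowed
(c) allowed
(d) allowed
(e) allowed
(f) allowed
Total allowed: 6 of 6.

6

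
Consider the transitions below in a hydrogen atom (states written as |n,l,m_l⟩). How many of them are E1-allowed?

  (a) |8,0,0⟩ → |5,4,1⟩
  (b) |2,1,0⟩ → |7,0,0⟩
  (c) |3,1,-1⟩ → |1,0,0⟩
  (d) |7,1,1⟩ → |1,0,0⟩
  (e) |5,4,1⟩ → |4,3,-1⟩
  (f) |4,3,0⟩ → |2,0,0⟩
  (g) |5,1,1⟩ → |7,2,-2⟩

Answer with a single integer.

3

(a) forbidden — Δl = +4 (E1 requires Δl = ±1)
(b) allowed
(c) allowed
(d) allowed
(e) forbidden — Δm_l = -2 (E1 requires Δm_l = 0, ±1)
(f) forbidden — Δl = -3 (E1 requires Δl = ±1)
(g) forbidden — Δm_l = -3 (E1 requires Δm_l = 0, ±1)
Total allowed: 3 of 7.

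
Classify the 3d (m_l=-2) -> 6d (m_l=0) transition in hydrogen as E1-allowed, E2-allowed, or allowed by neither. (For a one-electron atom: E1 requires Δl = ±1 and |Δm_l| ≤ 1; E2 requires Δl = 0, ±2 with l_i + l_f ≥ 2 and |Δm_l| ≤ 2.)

E2

Δl = 2 − 2 = +0; l_i + l_f = 4.
Δm_l = +2.
E1 (Δl = ±1, |Δm_l| ≤ 1): not satisfied.
E2 (Δl = 0,±2, l_i+l_f ≥ 2, |Δm_l| ≤ 2): satisfied.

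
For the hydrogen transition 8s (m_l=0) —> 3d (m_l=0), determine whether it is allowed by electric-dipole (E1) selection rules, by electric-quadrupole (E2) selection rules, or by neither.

Δl = 2 − 0 = +2; l_i + l_f = 2.
Δm_l = +0.
E1 (Δl = ±1, |Δm_l| ≤ 1): not satisfied.
E2 (Δl = 0,±2, l_i+l_f ≥ 2, |Δm_l| ≤ 2): satisfied.

E2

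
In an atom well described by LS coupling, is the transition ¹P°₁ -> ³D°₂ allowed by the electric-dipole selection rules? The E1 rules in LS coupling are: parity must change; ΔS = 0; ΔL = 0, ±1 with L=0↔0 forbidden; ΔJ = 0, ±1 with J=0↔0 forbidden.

Initial level: S=0, L=1, J=1, parity odd. Final level: S=1, L=2, J=2, parity odd.
Parity must change: odd → odd — fails.
ΔS = 0: S: 0 → 1 — fails.
ΔL = 0, ±1 (not L=0↔0): L: 1 → 2, ΔL = +1 — ok.
ΔJ = 0, ±1 (not J=0↔0): J: 1 → 2, ΔJ = +1 — ok.
Rule(s) violated: parity, ΔS.

forbidden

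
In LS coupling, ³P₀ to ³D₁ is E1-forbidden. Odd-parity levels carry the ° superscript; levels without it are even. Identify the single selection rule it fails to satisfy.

Initial level: S=1, L=1, J=0, parity even. Final level: S=1, L=2, J=1, parity even.
Parity must change: even → even — ✗.
ΔS = 0: S: 1 → 1 — ✓.
ΔL = 0, ±1 (not L=0↔0): L: 1 → 2, ΔL = +1 — ✓.
ΔJ = 0, ±1 (not J=0↔0): J: 0 → 1, ΔJ = +1 — ✓.

parity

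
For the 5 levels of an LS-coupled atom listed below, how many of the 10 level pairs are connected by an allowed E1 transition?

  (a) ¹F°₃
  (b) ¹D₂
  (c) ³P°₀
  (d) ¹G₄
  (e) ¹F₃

3

(a)–(b): allowed.
(a)–(c): forbidden (parity, ΔS, ΔL, ΔJ).
(a)–(d): allowed.
(a)–(e): allowed.
(b)–(c): forbidden (ΔS, ΔJ).
(b)–(d): forbidden (parity, ΔL, ΔJ).
(b)–(e): forbidden (parity).
(c)–(d): forbidden (ΔS, ΔL, ΔJ).
(c)–(e): forbidden (ΔS, ΔL, ΔJ).
(d)–(e): forbidden (parity).
Allowed pairs: 3 of 10.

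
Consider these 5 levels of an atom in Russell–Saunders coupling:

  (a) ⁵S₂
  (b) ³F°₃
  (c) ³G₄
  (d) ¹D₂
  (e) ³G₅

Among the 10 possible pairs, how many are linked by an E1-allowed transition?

1

(a)–(b): forbidden (ΔS, ΔL).
(a)–(c): forbidden (parity, ΔS, ΔL, ΔJ).
(a)–(d): forbidden (parity, ΔS, ΔL).
(a)–(e): forbidden (parity, ΔS, ΔL, ΔJ).
(b)–(c): allowed.
(b)–(d): forbidden (ΔS).
(b)–(e): forbidden (ΔJ).
(c)–(d): forbidden (parity, ΔS, ΔL, ΔJ).
(c)–(e): forbidden (parity).
(d)–(e): forbidden (parity, ΔS, ΔL, ΔJ).
Allowed pairs: 1 of 10.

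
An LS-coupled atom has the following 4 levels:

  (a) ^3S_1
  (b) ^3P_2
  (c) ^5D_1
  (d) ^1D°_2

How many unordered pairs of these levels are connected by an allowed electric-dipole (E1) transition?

(a)–(b): forbidden (parity).
(a)–(c): forbidden (parity, ΔS, ΔL).
(a)–(d): forbidden (ΔS, ΔL).
(b)–(c): forbidden (parity, ΔS).
(b)–(d): forbidden (ΔS).
(c)–(d): forbidden (ΔS).
Allowed pairs: 0 of 6.

0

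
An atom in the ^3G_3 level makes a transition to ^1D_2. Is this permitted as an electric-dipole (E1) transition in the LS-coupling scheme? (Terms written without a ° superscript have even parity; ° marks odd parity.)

forbidden

Parity must change: even → even — fails.
ΔS = 0: S: 1 → 0 — fails.
ΔL = 0, ±1 (not L=0↔0): L: 4 → 2, ΔL = -2 — fails.
ΔJ = 0, ±1 (not J=0↔0): J: 3 → 2, ΔJ = -1 — passes.
Rule(s) violated: parity, ΔS, ΔL.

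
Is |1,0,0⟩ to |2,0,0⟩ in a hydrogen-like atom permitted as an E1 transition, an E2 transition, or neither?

neither

Δl = 0 − 0 = +0; l_i + l_f = 0.
Δm_l = +0.
E1 (Δl = ±1, |Δm_l| ≤ 1): not satisfied.
E2 (Δl = 0,±2, l_i+l_f ≥ 2, |Δm_l| ≤ 2): not satisfied.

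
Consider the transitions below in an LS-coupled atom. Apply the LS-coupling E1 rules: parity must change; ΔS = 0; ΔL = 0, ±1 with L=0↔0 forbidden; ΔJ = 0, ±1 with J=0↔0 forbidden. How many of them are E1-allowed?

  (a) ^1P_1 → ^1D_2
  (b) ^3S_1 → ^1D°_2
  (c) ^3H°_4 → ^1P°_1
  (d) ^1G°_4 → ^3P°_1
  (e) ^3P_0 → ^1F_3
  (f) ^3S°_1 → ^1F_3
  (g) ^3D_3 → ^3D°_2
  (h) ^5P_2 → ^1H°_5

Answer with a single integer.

(a) forbidden (parity fails)
(b) forbidden (ΔS, ΔL fail)
(c) forbidden (parity, ΔS, ΔL, ΔJ fail)
(d) forbidden (parity, ΔS, ΔL, ΔJ fail)
(e) forbidden (parity, ΔS, ΔL, ΔJ fail)
(f) forbidden (ΔS, ΔL, ΔJ fail)
(g) allowed
(h) forbidden (ΔS, ΔL, ΔJ fail)
Total allowed: 1 of 8.

1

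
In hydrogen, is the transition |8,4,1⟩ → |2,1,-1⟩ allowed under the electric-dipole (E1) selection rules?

l: 4 → 1 (Δl = -3). Δl = ±1 ✗.
Δm_l = -1 − (1) = -2. E1 requires Δm_l = 0, ±1: ✗.
The transition is electric-dipole forbidden.

forbidden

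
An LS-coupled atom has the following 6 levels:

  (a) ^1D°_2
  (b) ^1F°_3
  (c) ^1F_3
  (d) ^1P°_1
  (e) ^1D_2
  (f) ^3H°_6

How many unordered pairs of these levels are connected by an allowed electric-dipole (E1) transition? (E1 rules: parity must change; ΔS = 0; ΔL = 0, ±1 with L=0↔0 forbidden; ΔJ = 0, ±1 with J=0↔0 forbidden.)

5

(a)–(b): forbidden (parity).
(a)–(c): allowed.
(a)–(d): forbidden (parity).
(a)–(e): allowed.
(a)–(f): forbidden (parity, ΔS, ΔL, ΔJ).
(b)–(c): allowed.
(b)–(d): forbidden (parity, ΔL, ΔJ).
(b)–(e): allowed.
(b)–(f): forbidden (parity, ΔS, ΔL, ΔJ).
(c)–(d): forbidden (ΔL, ΔJ).
(c)–(e): forbidden (parity).
(c)–(f): forbidden (ΔS, ΔL, ΔJ).
(d)–(e): allowed.
(d)–(f): forbidden (parity, ΔS, ΔL, ΔJ).
(e)–(f): forbidden (ΔS, ΔL, ΔJ).
Allowed pairs: 5 of 15.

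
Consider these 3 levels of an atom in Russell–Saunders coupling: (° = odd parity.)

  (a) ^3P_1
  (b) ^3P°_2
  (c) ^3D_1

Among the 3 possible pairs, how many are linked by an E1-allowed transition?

(a)–(b): allowed.
(a)–(c): forbidden (parity).
(b)–(c): allowed.
Allowed pairs: 2 of 3.

2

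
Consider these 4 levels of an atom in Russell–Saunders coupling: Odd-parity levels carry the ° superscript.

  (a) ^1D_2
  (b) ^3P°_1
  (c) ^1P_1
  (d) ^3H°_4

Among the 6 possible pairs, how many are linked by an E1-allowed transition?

(a)–(b): forbidden (ΔS).
(a)–(c): forbidden (parity).
(a)–(d): forbidden (ΔS, ΔL, ΔJ).
(b)–(c): forbidden (ΔS).
(b)–(d): forbidden (parity, ΔL, ΔJ).
(c)–(d): forbidden (ΔS, ΔL, ΔJ).
Allowed pairs: 0 of 6.

0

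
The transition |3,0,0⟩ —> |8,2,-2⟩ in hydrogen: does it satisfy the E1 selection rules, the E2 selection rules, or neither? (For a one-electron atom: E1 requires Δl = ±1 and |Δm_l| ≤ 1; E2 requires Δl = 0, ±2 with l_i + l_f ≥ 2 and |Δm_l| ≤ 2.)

E2

Δl = 2 − 0 = +2; l_i + l_f = 2.
Δm_l = -2.
E1 (Δl = ±1, |Δm_l| ≤ 1): not satisfied.
E2 (Δl = 0,±2, l_i+l_f ≥ 2, |Δm_l| ≤ 2): satisfied.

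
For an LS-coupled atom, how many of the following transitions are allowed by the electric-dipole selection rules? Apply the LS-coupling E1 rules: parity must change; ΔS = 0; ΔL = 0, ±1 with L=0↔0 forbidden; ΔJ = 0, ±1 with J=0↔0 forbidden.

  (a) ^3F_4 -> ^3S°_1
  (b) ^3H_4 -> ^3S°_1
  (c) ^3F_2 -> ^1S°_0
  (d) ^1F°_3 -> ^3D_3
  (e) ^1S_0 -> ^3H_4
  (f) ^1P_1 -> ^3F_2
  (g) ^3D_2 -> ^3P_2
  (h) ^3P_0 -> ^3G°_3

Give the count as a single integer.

0

(a) forbidden (ΔL, ΔJ fail)
(b) forbidden (ΔL, ΔJ fail)
(c) forbidden (ΔS, ΔL, ΔJ fail)
(d) forbidden (ΔS fails)
(e) forbidden (parity, ΔS, ΔL, ΔJ fail)
(f) forbidden (parity, ΔS, ΔL fail)
(g) forbidden (parity fails)
(h) forbidden (ΔL, ΔJ fail)
Total allowed: 0 of 8.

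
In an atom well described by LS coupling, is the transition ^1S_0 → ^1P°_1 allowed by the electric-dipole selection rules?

allowed

Parity must change: even → odd — satisfied.
ΔS = 0: S: 0 → 0 — satisfied.
ΔL = 0, ±1 (not L=0↔0): L: 0 → 1, ΔL = +1 — satisfied.
ΔJ = 0, ±1 (not J=0↔0): J: 0 → 1, ΔJ = +1 — satisfied.
All four E1 rules are satisfied.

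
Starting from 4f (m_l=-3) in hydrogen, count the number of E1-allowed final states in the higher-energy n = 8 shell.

4

E1 requires Δl = ±1, so l_f ∈ {2, 4}; with 0 ≤ l_f ≤ n_f−1 = 7, the allowed l_f values are {2, 4}.
For l_f = 2: m_f ∈ {m_i−1, m_i, m_i+1} ∩ [−2, 2] = {-2} → 1 state.
For l_f = 4: m_f ∈ {m_i−1, m_i, m_i+1} ∩ [−4, 4] = {-4, -3, -2} → 3 states.
Total: 4.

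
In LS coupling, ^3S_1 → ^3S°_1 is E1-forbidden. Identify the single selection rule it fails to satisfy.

Parity must change: even → odd — satisfied.
ΔS = 0: S: 1 → 1 — satisfied.
ΔL = 0, ±1 (not L=0↔0): L: 0 → 0, ΔL = +0 — violated.
ΔJ = 0, ±1 (not J=0↔0): J: 1 → 1, ΔJ = +0 — satisfied.

the L=0 ↔ L=0 exclusion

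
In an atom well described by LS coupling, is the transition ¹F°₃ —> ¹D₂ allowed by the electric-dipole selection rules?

ΔS = 0: S: 0 → 0 — satisfied.
ΔL = 0, ±1 (not L=0↔0): L: 3 → 2, ΔL = -1 — satisfied.
ΔJ = 0, ±1 (not J=0↔0): J: 3 → 2, ΔJ = -1 — satisfied.
Parity must change: odd → even — satisfied.
All four E1 rules are satisfied.

allowed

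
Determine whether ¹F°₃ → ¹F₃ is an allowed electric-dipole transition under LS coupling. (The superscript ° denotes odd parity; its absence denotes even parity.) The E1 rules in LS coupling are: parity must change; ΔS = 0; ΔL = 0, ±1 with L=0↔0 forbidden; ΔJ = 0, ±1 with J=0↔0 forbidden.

allowed

Parity must change: odd → even — passes.
ΔS = 0: S: 0 → 0 — passes.
ΔL = 0, ±1 (not L=0↔0): L: 3 → 3, ΔL = +0 — passes.
ΔJ = 0, ±1 (not J=0↔0): J: 3 → 3, ΔJ = +0 — passes.
All four E1 rules are satisfied.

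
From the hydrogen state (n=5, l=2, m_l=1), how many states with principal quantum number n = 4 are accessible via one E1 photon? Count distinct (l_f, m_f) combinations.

5

E1 requires Δl = ±1, so l_f ∈ {1, 3}; with 0 ≤ l_f ≤ n_f−1 = 3, the allowed l_f values are {1, 3}.
For l_f = 1: m_f ∈ {m_i−1, m_i, m_i+1} ∩ [−1, 1] = {0, 1} → 2 states.
For l_f = 3: m_f ∈ {m_i−1, m_i, m_i+1} ∩ [−3, 3] = {0, 1, 2} → 3 states.
Total: 5.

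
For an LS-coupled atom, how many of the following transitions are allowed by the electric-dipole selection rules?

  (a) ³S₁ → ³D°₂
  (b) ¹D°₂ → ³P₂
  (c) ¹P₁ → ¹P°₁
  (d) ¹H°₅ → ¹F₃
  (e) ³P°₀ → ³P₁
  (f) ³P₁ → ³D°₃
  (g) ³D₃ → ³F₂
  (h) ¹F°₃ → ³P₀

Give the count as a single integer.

(a) forbidden (ΔL fails)
(b) forbidden (ΔS fails)
(c) allowed
(d) forbidden (ΔL, ΔJ fail)
(e) allowed
(f) forbidden (ΔJ fails)
(g) forbidden (parity fails)
(h) forbidden (ΔS, ΔL, ΔJ fail)
Total allowed: 2 of 8.

2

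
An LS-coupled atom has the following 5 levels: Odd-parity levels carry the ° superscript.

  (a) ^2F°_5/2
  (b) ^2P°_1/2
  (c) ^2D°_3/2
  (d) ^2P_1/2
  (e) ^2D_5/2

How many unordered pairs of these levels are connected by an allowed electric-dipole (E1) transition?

4

(a)–(b): forbidden (parity, ΔL, ΔJ).
(a)–(c): forbidden (parity).
(a)–(d): forbidden (ΔL, ΔJ).
(a)–(e): allowed.
(b)–(c): forbidden (parity).
(b)–(d): allowed.
(b)–(e): forbidden (ΔJ).
(c)–(d): allowed.
(c)–(e): allowed.
(d)–(e): forbidden (parity, ΔJ).
Allowed pairs: 4 of 10.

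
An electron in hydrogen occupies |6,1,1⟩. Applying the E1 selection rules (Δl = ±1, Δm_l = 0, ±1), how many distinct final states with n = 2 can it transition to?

E1 requires Δl = ±1, so l_f ∈ {0, 2}; with 0 ≤ l_f ≤ n_f−1 = 1, the allowed l_f values are {0}.
For l_f = 0: m_f ∈ {m_i−1, m_i, m_i+1} ∩ [−0, 0] = {0} → 1 state.
Total: 1.

1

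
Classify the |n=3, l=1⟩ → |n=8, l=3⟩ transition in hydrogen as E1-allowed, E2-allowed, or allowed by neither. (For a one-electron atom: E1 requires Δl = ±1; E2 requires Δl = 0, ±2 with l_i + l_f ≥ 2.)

Δl = 3 − 1 = +2; l_i + l_f = 4.
E1 (Δl = ±1): not satisfied.
E2 (Δl = 0,±2, l_i+l_f ≥ 2): satisfied.

E2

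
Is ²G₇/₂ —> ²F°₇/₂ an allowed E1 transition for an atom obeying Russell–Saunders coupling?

Initial level: S=1/2, L=4, J=7/2, parity even. Final level: S=1/2, L=3, J=7/2, parity odd.
Parity must change: even → odd — ok.
ΔS = 0: S: 1/2 → 1/2 — ok.
ΔL = 0, ±1 (not L=0↔0): L: 4 → 3, ΔL = -1 — ok.
ΔJ = 0, ±1 (not J=0↔0): J: 7/2 → 7/2, ΔJ = +0 — ok.
All four E1 rules are satisfied.

allowed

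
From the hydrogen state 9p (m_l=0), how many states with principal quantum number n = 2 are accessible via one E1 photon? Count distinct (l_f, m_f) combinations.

1

E1 requires Δl = ±1, so l_f ∈ {0, 2}; with 0 ≤ l_f ≤ n_f−1 = 1, the allowed l_f values are {0}.
For l_f = 0: m_f ∈ {m_i−1, m_i, m_i+1} ∩ [−0, 0] = {0} → 1 state.
Total: 1.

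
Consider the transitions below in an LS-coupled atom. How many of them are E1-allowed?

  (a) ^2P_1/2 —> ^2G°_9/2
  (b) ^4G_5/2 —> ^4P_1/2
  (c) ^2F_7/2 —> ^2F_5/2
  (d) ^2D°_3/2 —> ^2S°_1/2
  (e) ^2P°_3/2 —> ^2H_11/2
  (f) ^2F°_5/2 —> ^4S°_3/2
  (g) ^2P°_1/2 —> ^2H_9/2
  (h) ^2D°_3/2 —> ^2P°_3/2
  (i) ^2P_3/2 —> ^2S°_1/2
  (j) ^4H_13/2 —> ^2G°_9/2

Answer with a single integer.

1

(a) forbidden (ΔL, ΔJ fail)
(b) forbidden (parity, ΔL, ΔJ fail)
(c) forbidden (parity fails)
(d) forbidden (parity, ΔL fail)
(e) forbidden (ΔL, ΔJ fail)
(f) forbidden (parity, ΔS, ΔL fail)
(g) forbidden (ΔL, ΔJ fail)
(h) forbidden (parity fails)
(i) allowed
(j) forbidden (ΔS, ΔJ fail)
Total allowed: 1 of 10.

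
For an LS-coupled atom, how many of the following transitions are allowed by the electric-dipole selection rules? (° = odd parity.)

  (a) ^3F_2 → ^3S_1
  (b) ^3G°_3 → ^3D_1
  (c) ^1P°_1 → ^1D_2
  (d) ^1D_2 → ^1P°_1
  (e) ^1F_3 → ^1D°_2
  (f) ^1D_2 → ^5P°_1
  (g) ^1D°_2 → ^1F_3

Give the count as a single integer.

(a) forbidden (parity, ΔL fail)
(b) forbidden (ΔL, ΔJ fail)
(c) allowed
(d) allowed
(e) allowed
(f) forbidden (ΔS fails)
(g) allowed
Total allowed: 4 of 7.

4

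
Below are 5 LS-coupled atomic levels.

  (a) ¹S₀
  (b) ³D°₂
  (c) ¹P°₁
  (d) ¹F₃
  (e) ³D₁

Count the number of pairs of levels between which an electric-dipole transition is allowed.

(a)–(b): forbidden (ΔS, ΔL, ΔJ).
(a)–(c): allowed.
(a)–(d): forbidden (parity, ΔL, ΔJ).
(a)–(e): forbidden (parity, ΔS, ΔL).
(b)–(c): forbidden (parity, ΔS).
(b)–(d): forbidden (ΔS).
(b)–(e): allowed.
(c)–(d): forbidden (ΔL, ΔJ).
(c)–(e): forbidden (ΔS).
(d)–(e): forbidden (parity, ΔS, ΔJ).
Allowed pairs: 2 of 10.

2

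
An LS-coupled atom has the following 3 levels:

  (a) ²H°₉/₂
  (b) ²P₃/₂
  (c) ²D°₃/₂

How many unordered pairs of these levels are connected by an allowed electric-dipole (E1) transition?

(a)–(b): forbidden (ΔL, ΔJ).
(a)–(c): forbidden (parity, ΔL, ΔJ).
(b)–(c): allowed.
Allowed pairs: 1 of 3.

1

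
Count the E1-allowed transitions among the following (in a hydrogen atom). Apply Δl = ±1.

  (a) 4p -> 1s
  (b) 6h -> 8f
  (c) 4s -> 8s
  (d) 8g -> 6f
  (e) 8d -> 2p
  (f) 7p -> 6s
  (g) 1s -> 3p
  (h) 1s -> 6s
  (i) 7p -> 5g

5

(a) allowed
(b) forbidden — Δl = -2 (E1 requires Δl = ±1)
(c) forbidden — Δl = +0 (E1 requires Δl = ±1)
(d) allowed
(e) allowed
(f) allowed
(g) allowed
(h) forbidden — Δl = +0 (E1 requires Δl = ±1)
(i) forbidden — Δl = +3 (E1 requires Δl = ±1)
Total allowed: 5 of 9.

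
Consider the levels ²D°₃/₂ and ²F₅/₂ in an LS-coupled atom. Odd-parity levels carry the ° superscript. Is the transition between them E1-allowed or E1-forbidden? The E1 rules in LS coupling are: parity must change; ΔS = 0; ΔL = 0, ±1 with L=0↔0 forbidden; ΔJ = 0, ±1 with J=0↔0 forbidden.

allowed

Initial level: S=1/2, L=2, J=3/2, parity odd. Final level: S=1/2, L=3, J=5/2, parity even.
Parity must change: odd → even — ok.
ΔS = 0: S: 1/2 → 1/2 — ok.
ΔL = 0, ±1 (not L=0↔0): L: 2 → 3, ΔL = +1 — ok.
ΔJ = 0, ±1 (not J=0↔0): J: 3/2 → 5/2, ΔJ = +1 — ok.
All four E1 rules are satisfied.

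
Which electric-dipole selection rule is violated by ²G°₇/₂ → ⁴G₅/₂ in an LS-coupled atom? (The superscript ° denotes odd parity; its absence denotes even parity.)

the ΔS = 0 rule

ΔL = 0, ±1 (not L=0↔0): L: 4 → 4, ΔL = +0 — ✓.
Parity must change: odd → even — ✓.
ΔS = 0: S: 1/2 → 3/2 — ✗.
ΔJ = 0, ±1 (not J=0↔0): J: 7/2 → 5/2, ΔJ = -1 — ✓.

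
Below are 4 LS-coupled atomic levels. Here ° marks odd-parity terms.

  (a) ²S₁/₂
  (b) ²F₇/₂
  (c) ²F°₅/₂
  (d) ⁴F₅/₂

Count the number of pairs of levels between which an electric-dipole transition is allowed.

(a)–(b): forbidden (parity, ΔL, ΔJ).
(a)–(c): forbidden (ΔL, ΔJ).
(a)–(d): forbidden (parity, ΔS, ΔL, ΔJ).
(b)–(c): allowed.
(b)–(d): forbidden (parity, ΔS).
(c)–(d): forbidden (ΔS).
Allowed pairs: 1 of 6.

1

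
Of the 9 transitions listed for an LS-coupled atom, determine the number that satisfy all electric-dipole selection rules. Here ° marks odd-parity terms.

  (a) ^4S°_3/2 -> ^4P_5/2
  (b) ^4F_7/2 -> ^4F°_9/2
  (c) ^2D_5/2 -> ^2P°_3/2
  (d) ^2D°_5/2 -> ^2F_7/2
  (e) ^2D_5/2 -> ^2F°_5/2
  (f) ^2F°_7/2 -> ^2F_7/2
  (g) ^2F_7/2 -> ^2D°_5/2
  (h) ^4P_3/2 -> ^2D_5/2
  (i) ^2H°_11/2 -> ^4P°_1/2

7

(a) allowed
(b) allowed
(c) allowed
(d) allowed
(e) allowed
(f) allowed
(g) allowed
(h) forbidden (parity, ΔS fail)
(i) forbidden (parity, ΔS, ΔL, ΔJ fail)
Total allowed: 7 of 9.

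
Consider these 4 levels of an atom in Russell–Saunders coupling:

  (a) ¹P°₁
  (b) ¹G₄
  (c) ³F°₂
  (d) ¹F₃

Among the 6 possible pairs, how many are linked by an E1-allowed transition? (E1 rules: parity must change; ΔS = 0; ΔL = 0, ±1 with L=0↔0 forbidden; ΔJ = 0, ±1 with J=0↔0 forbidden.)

0

(a)–(b): forbidden (ΔL, ΔJ).
(a)–(c): forbidden (parity, ΔS, ΔL).
(a)–(d): forbidden (ΔL, ΔJ).
(b)–(c): forbidden (ΔS, ΔJ).
(b)–(d): forbidden (parity).
(c)–(d): forbidden (ΔS).
Allowed pairs: 0 of 6.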